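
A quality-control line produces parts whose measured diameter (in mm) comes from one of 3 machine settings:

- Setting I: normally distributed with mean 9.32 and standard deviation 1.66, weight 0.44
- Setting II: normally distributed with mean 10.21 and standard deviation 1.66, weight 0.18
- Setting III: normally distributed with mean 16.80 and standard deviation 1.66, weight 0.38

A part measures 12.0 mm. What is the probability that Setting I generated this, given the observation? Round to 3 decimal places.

By Bayes' theorem, P(k | x) = π_k f_k(x) / Σ_j π_j f_j(x).
Evaluate each component's likelihood at the observed value:
  f_I = (1/(1.66·√(2π)))·exp(−(12.0−9.32)²/(2·1.66²)) = 0.240327·exp(-1.30324) = 0.065285
  f_II = (1/(1.66·√(2π)))·exp(−(12.0−10.21)²/(2·1.66²)) = 0.240327·exp(-0.58138) = 0.134373
  f_III = (1/(1.66·√(2π)))·exp(−(12.0−16.80)²/(2·1.66²)) = 0.240327·exp(-4.18058) = 0.00367452
Unnormalised posteriors:
  π_I·f_I = 0.44 × 0.065285 = 0.0287254
  π_II·f_II = 0.18 × 0.134373 = 0.0241871
  π_III·f_III = 0.38 × 0.00367452 = 0.00139632
Evidence: 0.0287254 + 0.0241871 + 0.00139632 = 0.0543088
P(Setting I | x) ≈ 0.529

0.529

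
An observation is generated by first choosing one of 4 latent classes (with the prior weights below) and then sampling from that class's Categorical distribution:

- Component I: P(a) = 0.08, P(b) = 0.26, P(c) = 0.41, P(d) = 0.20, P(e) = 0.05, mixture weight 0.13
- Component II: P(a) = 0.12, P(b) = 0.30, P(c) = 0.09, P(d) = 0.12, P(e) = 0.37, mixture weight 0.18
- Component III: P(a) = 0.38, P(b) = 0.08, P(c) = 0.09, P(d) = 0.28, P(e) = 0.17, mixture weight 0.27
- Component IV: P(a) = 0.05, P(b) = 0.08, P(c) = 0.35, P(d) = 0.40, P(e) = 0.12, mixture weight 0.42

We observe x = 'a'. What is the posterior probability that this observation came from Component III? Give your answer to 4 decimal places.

0.6594

The responsibility of component k is π_k f_k(x) divided by Σ_j π_j f_j(x).
Evaluate each component's likelihood at the observed value:
  p_I = P(a | comp) = 0.08
  p_II = P(a | comp) = 0.12
  p_III = P(a | comp) = 0.38
  p_IV = P(a | comp) = 0.05
Prior × likelihood for each component:
  π_I·p_I = 0.13 × 0.08 = 0.0104
  π_II·p_II = 0.18 × 0.12 = 0.0216
  π_III·p_III = 0.27 × 0.38 = 0.1026
  π_IV·p_IV = 0.42 × 0.05 = 0.021
Denominator: 0.0104 + 0.0216 + 0.1026 + 0.021 = 0.1556
Responsibility of Component III: 0.1026 / 0.1556 ≈ 0.6594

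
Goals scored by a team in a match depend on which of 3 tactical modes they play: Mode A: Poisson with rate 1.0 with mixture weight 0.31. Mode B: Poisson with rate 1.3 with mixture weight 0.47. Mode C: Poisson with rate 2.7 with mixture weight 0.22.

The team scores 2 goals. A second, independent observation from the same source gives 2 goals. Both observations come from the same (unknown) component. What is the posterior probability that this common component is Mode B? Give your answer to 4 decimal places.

The responsibility of component k is w_k f_k(x) divided by Σ_j w_j f_j(x).
Since both observations come from the same component, the likelihood for component k is f_k(x₁)·f_k(x₂).
  L_A = [e^(−1.0)·1.0^2/2! = 0.18394] × [0.18394] = 0.0338338
  L_B = [e^(−1.3)·1.3^2/2! = 0.230289] × [0.230289] = 0.0530332
  L_C = [e^(−2.7)·2.7^2/2! = 0.244964] × [0.244964] = 0.0600074
Prior × likelihood for each component:
  w_A·L_A = 0.31 × 0.0338338 = 0.0104885
  w_B·L_B = 0.47 × 0.0530332 = 0.0249256
  w_C·L_C = 0.22 × 0.0600074 = 0.0132016
Normaliser: 0.0104885 + 0.0249256 + 0.0132016 = 0.0486157
P(Mode B | x₁,x₂) ≈ 0.5127

0.5127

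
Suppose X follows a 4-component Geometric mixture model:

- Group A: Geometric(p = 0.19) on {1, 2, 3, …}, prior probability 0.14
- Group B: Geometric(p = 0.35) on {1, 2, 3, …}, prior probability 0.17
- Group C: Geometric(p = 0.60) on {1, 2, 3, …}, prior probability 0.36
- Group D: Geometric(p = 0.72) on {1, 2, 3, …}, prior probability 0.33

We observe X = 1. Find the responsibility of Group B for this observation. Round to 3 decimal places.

0.110

Apply Bayes' rule: the posterior for each component is proportional to its prior times its likelihood at x.
Component likelihoods at x = 1:
  p_A = 0.19
  p_B = 0.35
  p_C = 0.6
  p_D = 0.72
Multiply by the mixture weights:
  π_A·p_A = 0.14 × 0.19 = 0.0266
  π_B·p_B = 0.17 × 0.35 = 0.0595
  π_C·p_C = 0.36 × 0.6 = 0.216
  π_D·p_D = 0.33 × 0.72 = 0.2376
Denominator: 0.0266 + 0.0595 + 0.216 + 0.2376 = 0.5397
P(Group B | data) = 0.0595 / 0.5397 ≈ 0.110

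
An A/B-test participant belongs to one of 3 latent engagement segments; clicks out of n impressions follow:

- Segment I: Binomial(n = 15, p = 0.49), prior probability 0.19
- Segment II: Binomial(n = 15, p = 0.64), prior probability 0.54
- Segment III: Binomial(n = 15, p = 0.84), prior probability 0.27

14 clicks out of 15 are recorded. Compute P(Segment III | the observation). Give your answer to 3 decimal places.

By Bayes' theorem, P(k | x) = π_k f_k(x) / Σ_j π_j f_j(x).
Component likelihoods at x = 14 clicks out of 15:
  p_I = 0.00035189
  p_II = 0.0104451
  p_III = 0.208988
Multiply by the mixture weights:
  π_I·p_I = 0.19 × 0.00035189 = 6.6859e-05
  π_II·p_II = 0.54 × 0.0104451 = 0.00564036
  π_III·p_III = 0.27 × 0.208988 = 0.0564267
Sum: 6.6859e-05 + 0.00564036 + 0.0564267 = 0.062134
So the posterior for Segment III is 0.0564267 / 0.062134 ≈ 0.908.

0.908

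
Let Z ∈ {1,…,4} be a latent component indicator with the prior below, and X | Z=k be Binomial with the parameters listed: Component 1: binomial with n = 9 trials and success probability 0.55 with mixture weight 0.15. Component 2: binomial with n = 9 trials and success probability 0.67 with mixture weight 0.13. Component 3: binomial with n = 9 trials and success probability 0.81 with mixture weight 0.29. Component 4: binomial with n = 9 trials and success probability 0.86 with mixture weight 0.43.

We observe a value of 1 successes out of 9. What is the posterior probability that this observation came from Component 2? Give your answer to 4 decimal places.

0.0809

By Bayes' theorem, P(k | x) = w_k f_k(x) / Σ_j w_j f_j(x).
Binomial probabilities:
  p_1 = C(9,1)·0.55^1·0.45^8 = 9·0.55·0.00168151 = 0.00832349
  p_2 = C(9,1)·0.67^1·0.33^8 = 9·0.67·0.000140641 = 0.000848064
  p_3 = C(9,1)·0.81^1·0.19^8 = 9·0.81·1.69836e-06 = 1.2381e-05
  p_4 = C(9,1)·0.86^1·0.14^8 = 9·0.86·1.47579e-07 = 1.14226e-06
Unnormalised posteriors:
  w_1·p_1 = 0.15 × 0.00832349 = 0.00124852
  w_2·p_2 = 0.13 × 0.000848064 = 0.000110248
  w_3·p_3 = 0.29 × 1.2381e-05 = 3.5905e-06
  w_4·p_4 = 0.43 × 1.14226e-06 = 4.91172e-07
Evidence: 0.00124852 + 0.000110248 + 3.5905e-06 + 4.91172e-07 = 0.00136285
So the posterior for Component 2 is 0.000110248 / 0.00136285 ≈ 0.0809.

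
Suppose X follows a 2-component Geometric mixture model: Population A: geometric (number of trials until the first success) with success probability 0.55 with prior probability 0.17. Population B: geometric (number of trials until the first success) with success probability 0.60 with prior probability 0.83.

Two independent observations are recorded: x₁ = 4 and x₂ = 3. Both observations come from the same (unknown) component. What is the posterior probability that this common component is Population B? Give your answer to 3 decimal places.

0.763

Posterior ∝ prior × likelihood, so P(k | x) ∝ P(Z=k) f_k(x); normalise over all components.
Since both observations come from the same component, the likelihood for component k is f_k(x₁)·f_k(x₂).
  p_A = [0.0501187] × [0.111375] = 0.00558198
  p_B = [0.0384] × [0.096] = 0.0036864
Weight by the priors:
  P(Z=A)·p_A = 0.17 × 0.00558198 = 0.000948936
  P(Z=B)·p_B = 0.83 × 0.0036864 = 0.00305971
Denominator: 0.000948936 + 0.00305971 = 0.00400865
Responsibility of Population B: 0.00305971 / 0.00400865 ≈ 0.763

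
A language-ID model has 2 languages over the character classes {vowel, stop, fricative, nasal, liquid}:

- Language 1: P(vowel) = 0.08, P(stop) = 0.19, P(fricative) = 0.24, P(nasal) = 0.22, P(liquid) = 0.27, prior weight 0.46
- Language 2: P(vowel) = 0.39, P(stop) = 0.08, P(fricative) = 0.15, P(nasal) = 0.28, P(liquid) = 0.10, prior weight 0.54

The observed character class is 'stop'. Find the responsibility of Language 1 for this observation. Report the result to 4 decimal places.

Apply Bayes' rule: the posterior for each component is proportional to its prior times its likelihood at x.
Categorical probabilities:
  L_1 = 0.19
  L_2 = 0.08
Unnormalised posteriors:
  w_1·L_1 = 0.46 × 0.19 = 0.0874
  w_2·L_2 = 0.54 × 0.08 = 0.0432
Evidence: 0.0874 + 0.0432 = 0.1306
Responsibility of Language 1: 0.0874 / 0.1306 ≈ 0.6692

0.6692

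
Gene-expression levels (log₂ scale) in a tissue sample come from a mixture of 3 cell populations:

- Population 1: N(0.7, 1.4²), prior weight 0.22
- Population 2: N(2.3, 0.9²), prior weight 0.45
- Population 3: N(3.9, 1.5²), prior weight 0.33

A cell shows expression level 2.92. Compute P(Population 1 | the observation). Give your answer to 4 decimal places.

0.0725

By Bayes' theorem, P(k | x) = π_k f_k(x) / Σ_j π_j f_j(x).
Evaluate each component's likelihood at the observed value:
  p_1 = 0.0810527
  p_2 = 0.349636
  p_3 = 0.214848
Weight by the priors:
  π_1·p_1 = 0.22 × 0.0810527 = 0.0178316
  π_2·p_2 = 0.45 × 0.349636 = 0.157336
  π_3·p_3 = 0.33 × 0.214848 = 0.0708997
Evidence: 0.0178316 + 0.157336 + 0.0708997 = 0.246068
So the posterior for Population 1 is 0.0178316 / 0.246068 ≈ 0.0725.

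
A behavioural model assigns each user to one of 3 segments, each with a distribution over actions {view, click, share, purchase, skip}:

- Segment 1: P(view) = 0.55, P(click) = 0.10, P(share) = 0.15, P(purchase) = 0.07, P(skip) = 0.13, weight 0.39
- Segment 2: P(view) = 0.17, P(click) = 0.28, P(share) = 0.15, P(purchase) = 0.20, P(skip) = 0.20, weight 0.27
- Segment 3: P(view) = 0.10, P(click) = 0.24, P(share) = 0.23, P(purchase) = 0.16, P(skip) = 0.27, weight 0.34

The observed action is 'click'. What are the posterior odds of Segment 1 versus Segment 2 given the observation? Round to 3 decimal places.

The posterior odds equal the prior odds times the likelihood ratio: (w_i/w_j)·(f_i(x)/f_j(x)).
Evaluate each component's likelihood at the observed value:
  f_1 = P(click | comp) = 0.10
  f_2 = P(click | comp) = 0.28
  f_3 = P(click | comp) = 0.24
Odds = (0.39/0.27) × (0.1/0.28) = 1.44444 × 0.357143 ≈ 0.516

0.516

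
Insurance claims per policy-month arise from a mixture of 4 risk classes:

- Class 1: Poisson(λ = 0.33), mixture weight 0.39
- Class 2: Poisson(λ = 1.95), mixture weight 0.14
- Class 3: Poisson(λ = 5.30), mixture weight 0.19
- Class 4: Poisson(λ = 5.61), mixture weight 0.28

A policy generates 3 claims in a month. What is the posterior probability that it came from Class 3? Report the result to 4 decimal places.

Apply Bayes' rule: the posterior for each component is proportional to its prior times its likelihood at x.
Component likelihoods at x = 3 claims:
  p_1 = e^(−0.33)·0.33^3/3! = 0.00430599
  p_2 = e^(−1.95)·1.95^3/3! = 0.175824
  p_3 = e^(−5.30)·5.30^3/3! = 0.123856
  p_4 = e^(−5.61)·5.61^3/3! = 0.107732
Unnormalised posteriors:
  π_1·p_1 = 0.39 × 0.00430599 = 0.00167934
  π_2·p_2 = 0.14 × 0.175824 = 0.0246154
  π_3·p_3 = 0.19 × 0.123856 = 0.0235326
  π_4·p_4 = 0.28 × 0.107732 = 0.030165
Evidence: 0.00167934 + 0.0246154 + 0.0235326 + 0.030165 = 0.0799923
So the posterior for Class 3 is 0.0235326 / 0.0799923 ≈ 0.2942.

0.2942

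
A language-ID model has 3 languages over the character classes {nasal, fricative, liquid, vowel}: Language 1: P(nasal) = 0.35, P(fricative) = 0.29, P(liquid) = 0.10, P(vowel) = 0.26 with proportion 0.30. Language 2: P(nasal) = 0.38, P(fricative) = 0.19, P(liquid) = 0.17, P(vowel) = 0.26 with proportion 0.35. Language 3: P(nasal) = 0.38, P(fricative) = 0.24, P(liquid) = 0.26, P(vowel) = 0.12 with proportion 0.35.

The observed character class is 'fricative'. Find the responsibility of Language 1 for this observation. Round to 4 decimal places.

P(component k | x) = P(Z=k)·f_k(x) / marginal(x), where marginal(x) = Σ_j P(Z=j)·f_j(x).
Evaluate each component's likelihood at the observed value:
  f_1 = P(fricative | comp) = 0.29
  f_2 = P(fricative | comp) = 0.19
  f_3 = P(fricative | comp) = 0.24
Unnormalised posteriors:
  P(Z=1)·f_1 = 0.30 × 0.29 = 0.087
  P(Z=2)·f_2 = 0.35 × 0.19 = 0.0665
  P(Z=3)·f_3 = 0.35 × 0.24 = 0.084
Normaliser: 0.087 + 0.0665 + 0.084 = 0.2375
Responsibility of Language 1: 0.087 / 0.2375 ≈ 0.3663

0.3663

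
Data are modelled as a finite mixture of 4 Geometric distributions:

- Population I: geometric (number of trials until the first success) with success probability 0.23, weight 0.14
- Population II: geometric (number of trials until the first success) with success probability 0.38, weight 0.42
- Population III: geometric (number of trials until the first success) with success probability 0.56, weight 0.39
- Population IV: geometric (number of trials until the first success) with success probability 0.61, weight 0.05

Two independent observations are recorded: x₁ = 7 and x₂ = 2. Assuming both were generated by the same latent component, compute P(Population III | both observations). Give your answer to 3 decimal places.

P(component k | x) = P(Z=k)·f_k(x) / marginal(x), where marginal(x) = Σ_j P(Z=j)·f_j(x).
Since both observations come from the same component, the likelihood for component k is f_k(x₁)·f_k(x₂).
  L_I = [0.0479371] × [0.1771] = 0.00848967
  L_II = [0.0215841] × [0.2356] = 0.00508521
  L_III = [0.00406354] × [0.2464] = 0.00100126
  L_IV = [0.00214643] × [0.2379] = 0.000510637
Weight by the priors:
  P(Z=I)·L_I = 0.14 × 0.00848967 = 0.00118855
  P(Z=II)·L_II = 0.42 × 0.00508521 = 0.00213579
  P(Z=III)·L_III = 0.39 × 0.00100126 = 0.00039049
  P(Z=IV)·L_IV = 0.05 × 0.000510637 = 2.55318e-05
Normaliser: 0.00118855 + 0.00213579 + 0.00039049 + 2.55318e-05 = 0.00374036
P(Population III | x₁, x₂) ≈ 0.104

0.104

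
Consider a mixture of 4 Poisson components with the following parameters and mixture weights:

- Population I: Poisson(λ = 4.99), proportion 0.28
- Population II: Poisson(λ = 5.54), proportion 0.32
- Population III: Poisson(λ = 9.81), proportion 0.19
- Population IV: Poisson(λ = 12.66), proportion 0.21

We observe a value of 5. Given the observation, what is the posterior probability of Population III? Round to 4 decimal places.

0.0696

Apply Bayes' rule: the posterior for each component is proportional to its prior times its likelihood at x.
Evaluate each component's likelihood at the observed value:
  p_I = 0.175466
  p_II = 0.170756
  p_III = 0.0415657
  p_IV = 0.00860635
Multiply by the mixture weights:
  P(Z=I)·p_I = 0.28 × 0.175466 = 0.0491304
  P(Z=II)·p_II = 0.32 × 0.170756 = 0.0546419
  P(Z=III)·p_III = 0.19 × 0.0415657 = 0.00789748
  P(Z=IV)·p_IV = 0.21 × 0.00860635 = 0.00180733
Normaliser: 0.0491304 + 0.0546419 + 0.00789748 + 0.00180733 = 0.113477
P(Population III | the observation) ≈ 0.0696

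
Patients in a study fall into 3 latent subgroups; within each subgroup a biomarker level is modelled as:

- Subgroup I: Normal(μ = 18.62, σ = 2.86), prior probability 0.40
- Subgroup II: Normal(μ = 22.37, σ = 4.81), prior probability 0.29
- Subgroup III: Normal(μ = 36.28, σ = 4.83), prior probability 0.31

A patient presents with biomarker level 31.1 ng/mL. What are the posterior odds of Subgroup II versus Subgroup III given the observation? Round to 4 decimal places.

Posterior odds = (π_i f_i(x)) / (π_j f_j(x)); the normalising sum cancels.
Component likelihoods at x = 31.1 ng/mL:
  L_I = (1/(2.86·√(2π)))·exp(−(31.1−18.62)²/(2·2.86²)) = 0.139490·exp(-9.52066) = 1.02276e-05
  L_II = (1/(4.81·√(2π)))·exp(−(31.1−22.37)²/(2·4.81²)) = 0.082940·exp(-1.64706) = 0.0159756
  L_III = (1/(4.83·√(2π)))·exp(−(31.1−36.28)²/(2·4.83²)) = 0.082597·exp(-0.57509) = 0.0464734
0.00463293 / 0.0144068 ≈ 0.3216

0.3216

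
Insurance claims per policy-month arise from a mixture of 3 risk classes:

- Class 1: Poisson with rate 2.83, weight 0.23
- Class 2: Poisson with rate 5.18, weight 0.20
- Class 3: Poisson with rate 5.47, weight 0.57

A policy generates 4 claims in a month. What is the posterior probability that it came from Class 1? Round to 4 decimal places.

0.2273

P(component k | x) = π_k·f_k(x) / marginal(x), where marginal(x) = Σ_j π_j·f_j(x).
Evaluate each component's likelihood at the observed value:
  L_1 = 0.157718
  L_2 = 0.168835
  L_3 = 0.15709
Weight by the priors:
  π_1·L_1 = 0.23 × 0.157718 = 0.0362751
  π_2·L_2 = 0.20 × 0.168835 = 0.033767
  π_3·L_3 = 0.57 × 0.15709 = 0.089541
Denominator: 0.0362751 + 0.033767 + 0.089541 = 0.159583
Responsibility of Class 1: 0.0362751 / 0.159583 ≈ 0.2273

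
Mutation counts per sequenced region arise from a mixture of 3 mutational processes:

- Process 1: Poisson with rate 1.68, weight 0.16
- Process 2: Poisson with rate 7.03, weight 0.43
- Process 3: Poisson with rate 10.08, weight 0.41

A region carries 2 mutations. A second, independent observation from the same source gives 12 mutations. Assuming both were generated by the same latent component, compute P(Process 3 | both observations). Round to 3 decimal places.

0.249

Posterior ∝ prior × likelihood, so P(k | x) ∝ P(Z=k) f_k(x); normalise over all components.
Since both observations come from the same component, the likelihood for component k is f_k(x₁)·f_k(x₂).
  L_1 = [0.263011] × [1.9668e-07] = 5.17289e-08
  L_2 = [0.0218671] × [0.0269176] = 0.000588609
  L_3 = [0.00212913] × [0.0962722] = 0.000204976
Weight by the priors:
  P(Z=1)·L_1 = 0.16 × 5.17289e-08 = 8.27663e-09
  P(Z=2)·L_2 = 0.43 × 0.000588609 = 0.000253102
  P(Z=3)·L_3 = 0.41 × 0.000204976 = 8.40403e-05
Normaliser: 8.27663e-09 + 0.000253102 + 8.40403e-05 = 0.000337151
So the posterior for Process 3 is 8.40403e-05 / 0.000337151 ≈ 0.249.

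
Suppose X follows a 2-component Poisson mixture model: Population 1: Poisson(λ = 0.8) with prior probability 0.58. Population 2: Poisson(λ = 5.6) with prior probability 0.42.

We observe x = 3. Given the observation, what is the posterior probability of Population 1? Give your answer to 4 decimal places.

P(component k | x) = P(Z=k)·f_k(x) / marginal(x), where marginal(x) = Σ_j P(Z=j)·f_j(x).
Component likelihoods at x = 3:
  L_1 = e^(−0.8)·0.8^3/3! = 0.0383427
  L_2 = e^(−5.6)·5.6^3/3! = 0.108234
Unnormalised posteriors:
  P(Z=1)·L_1 = 0.58 × 0.0383427 = 0.0222388
  P(Z=2)·L_2 = 0.42 × 0.108234 = 0.0454583
Normaliser: 0.0222388 + 0.0454583 = 0.0676971
So the posterior for Population 1 is 0.0222388 / 0.0676971 ≈ 0.3285.

0.3285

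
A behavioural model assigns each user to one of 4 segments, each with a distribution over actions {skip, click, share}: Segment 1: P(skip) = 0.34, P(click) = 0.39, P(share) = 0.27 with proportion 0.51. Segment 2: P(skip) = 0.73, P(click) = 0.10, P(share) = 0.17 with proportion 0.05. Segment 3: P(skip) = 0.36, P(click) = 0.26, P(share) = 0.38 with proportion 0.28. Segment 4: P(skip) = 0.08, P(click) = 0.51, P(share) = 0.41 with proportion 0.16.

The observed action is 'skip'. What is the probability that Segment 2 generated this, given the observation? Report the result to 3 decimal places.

Posterior ∝ prior × likelihood, so P(k | x) ∝ P(Z=k) f_k(x); normalise over all components.
Categorical probabilities:
  f_1 = P(skip | comp) = 0.34
  f_2 = P(skip | comp) = 0.73
  f_3 = P(skip | comp) = 0.36
  f_4 = P(skip | comp) = 0.08
Weight by the priors:
  P(Z=1)·f_1 = 0.51 × 0.34 = 0.1734
  P(Z=2)·f_2 = 0.05 × 0.73 = 0.0365
  P(Z=3)·f_3 = 0.28 × 0.36 = 0.1008
  P(Z=4)·f_4 = 0.16 × 0.08 = 0.0128
Normaliser: 0.1734 + 0.0365 + 0.1008 + 0.0128 = 0.3235
P(Segment 2 | data) = 0.0365 / 0.3235 ≈ 0.113

0.113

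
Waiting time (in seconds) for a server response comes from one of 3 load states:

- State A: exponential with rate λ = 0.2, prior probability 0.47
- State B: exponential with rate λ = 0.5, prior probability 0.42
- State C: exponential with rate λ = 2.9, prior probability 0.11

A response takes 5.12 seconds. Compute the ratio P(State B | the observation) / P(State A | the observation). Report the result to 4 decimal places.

The posterior odds equal the prior odds times the likelihood ratio: (P(Z=i)/P(Z=j))·(f_i(x)/f_j(x)).
Component likelihoods at x = 5.12 seconds:
  f_A = 0.0718311
  f_B = 0.0386524
  f_C = 1.03275e-06
Odds = (0.42/0.47) × (0.0386524/0.0718311) = 0.893617 × 0.538101 ≈ 0.4809

0.4809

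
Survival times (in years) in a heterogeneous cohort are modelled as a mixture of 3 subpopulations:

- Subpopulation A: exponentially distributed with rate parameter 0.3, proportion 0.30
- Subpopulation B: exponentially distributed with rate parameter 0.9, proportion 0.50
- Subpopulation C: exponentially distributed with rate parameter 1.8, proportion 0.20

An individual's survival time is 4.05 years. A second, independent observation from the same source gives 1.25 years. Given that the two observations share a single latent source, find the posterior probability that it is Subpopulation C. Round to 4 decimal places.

P(component k | x) = P(Z=k)·f_k(x) / marginal(x), where marginal(x) = Σ_j P(Z=j)·f_j(x).
Since both observations come from the same component, the likelihood for component k is f_k(x₁)·f_k(x₂).
  p_A = [0.089013] × [0.206187] = 0.0183533
  p_B = [0.0235093] × [0.292187] = 0.00686911
  p_C = [0.00122819] × [0.189719] = 0.000233011
Prior × likelihood for each component:
  P(Z=A)·p_A = 0.30 × 0.0183533 = 0.00550599
  P(Z=B)·p_B = 0.50 × 0.00686911 = 0.00343455
  P(Z=C)·p_C = 0.20 × 0.000233011 = 4.66021e-05
Evidence: 0.00550599 + 0.00343455 + 4.66021e-05 = 0.00898715
P(Subpopulation C | x) ≈ 0.0052

0.0052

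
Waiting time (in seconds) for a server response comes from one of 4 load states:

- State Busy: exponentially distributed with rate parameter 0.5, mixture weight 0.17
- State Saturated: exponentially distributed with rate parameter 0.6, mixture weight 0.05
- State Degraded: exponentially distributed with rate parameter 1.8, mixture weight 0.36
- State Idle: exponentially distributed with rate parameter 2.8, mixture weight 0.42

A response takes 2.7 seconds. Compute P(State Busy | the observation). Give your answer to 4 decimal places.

Apply Bayes' rule: the posterior for each component is proportional to its prior times its likelihood at x.
Evaluate each component's likelihood at the observed value:
  f_Busy = 0.5·e^(−0.5·2.7) = 0.5·e^(−1.3500) = 0.12962
  f_Saturated = 0.6·e^(−0.6·2.7) = 0.6·e^(−1.6200) = 0.118739
  f_Degraded = 1.8·e^(−1.8·2.7) = 1.8·e^(−4.8600) = 0.0139509
  f_Idle = 2.8·e^(−2.8·2.7) = 2.8·e^(−7.5600) = 0.00145845
Unnormalised posteriors:
  w_Busy·f_Busy = 0.17 × 0.12962 = 0.0220354
  w_Saturated·f_Saturated = 0.05 × 0.118739 = 0.00593696
  w_Degraded·f_Degraded = 0.36 × 0.0139509 = 0.00502231
  w_Idle·f_Idle = 0.42 × 0.00145845 = 0.000612549
Marginal: 0.0220354 + 0.00593696 + 0.00502231 + 0.000612549 = 0.0336072
Responsibility of State Busy: 0.0220354 / 0.0336072 ≈ 0.6557

0.6557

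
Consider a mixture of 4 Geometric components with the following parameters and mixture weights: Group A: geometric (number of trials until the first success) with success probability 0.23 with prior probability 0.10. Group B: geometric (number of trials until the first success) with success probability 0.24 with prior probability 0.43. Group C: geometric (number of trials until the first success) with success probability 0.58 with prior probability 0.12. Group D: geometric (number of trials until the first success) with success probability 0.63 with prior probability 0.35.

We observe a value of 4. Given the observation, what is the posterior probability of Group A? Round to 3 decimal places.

0.146

The responsibility of component k is π_k f_k(x) divided by Σ_j π_j f_j(x).
Evaluate each component's likelihood at the observed value:
  L_A = 0.23·(1−0.23)^3 = 0.23·0.456533 = 0.105003
  L_B = 0.24·(1−0.24)^3 = 0.24·0.438976 = 0.105354
  L_C = 0.58·(1−0.58)^3 = 0.58·0.074088 = 0.042971
  L_D = 0.63·(1−0.63)^3 = 0.63·0.050653 = 0.0319114
Multiply by the mixture weights:
  π_A·L_A = 0.10 × 0.105003 = 0.0105003
  π_B·L_B = 0.43 × 0.105354 = 0.0453023
  π_C·L_C = 0.12 × 0.042971 = 0.00515652
  π_D·L_D = 0.35 × 0.0319114 = 0.011169
Evidence: 0.0105003 + 0.0453023 + 0.00515652 + 0.011169 = 0.0721281
P(Group A | x) ≈ 0.146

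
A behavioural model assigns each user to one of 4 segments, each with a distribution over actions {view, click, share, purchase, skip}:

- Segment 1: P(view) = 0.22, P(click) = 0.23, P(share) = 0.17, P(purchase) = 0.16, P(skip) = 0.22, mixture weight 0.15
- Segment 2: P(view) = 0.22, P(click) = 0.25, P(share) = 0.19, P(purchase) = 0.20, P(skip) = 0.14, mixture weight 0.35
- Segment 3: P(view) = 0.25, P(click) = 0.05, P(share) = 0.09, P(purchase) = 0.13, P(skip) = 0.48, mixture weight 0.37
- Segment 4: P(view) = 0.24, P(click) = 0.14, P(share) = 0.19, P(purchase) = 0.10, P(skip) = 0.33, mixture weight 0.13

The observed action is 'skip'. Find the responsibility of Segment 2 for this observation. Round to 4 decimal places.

0.1620

By Bayes' theorem, P(k | x) = w_k f_k(x) / Σ_j w_j f_j(x).
Evaluate each component's likelihood at the observed value:
  f_1 = 0.22
  f_2 = 0.14
  f_3 = 0.48
  f_4 = 0.33
Prior × likelihood for each component:
  w_1·f_1 = 0.15 × 0.22 = 0.033
  w_2·f_2 = 0.35 × 0.14 = 0.049
  w_3·f_3 = 0.37 × 0.48 = 0.1776
  w_4·f_4 = 0.13 × 0.33 = 0.0429
Denominator: 0.033 + 0.049 + 0.1776 + 0.0429 = 0.3025
P(Segment 2 | x) ≈ 0.1620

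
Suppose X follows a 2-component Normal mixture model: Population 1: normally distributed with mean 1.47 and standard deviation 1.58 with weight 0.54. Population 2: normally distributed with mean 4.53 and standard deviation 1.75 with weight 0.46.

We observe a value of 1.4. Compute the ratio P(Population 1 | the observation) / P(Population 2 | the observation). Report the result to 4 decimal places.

Only the two components matter; the odds are (w_i f_i(x)) / (w_j f_j(x)).
Component likelihoods at x = 1.4:
  L_1 = 0.252247
  L_2 = 0.046049
Posterior odds = (w_1·L_1) / (w_2·L_2) = (0.54·0.252247) / (0.46·0.046049) = 0.136214 / 0.0211826 ≈ 6.4305

6.4305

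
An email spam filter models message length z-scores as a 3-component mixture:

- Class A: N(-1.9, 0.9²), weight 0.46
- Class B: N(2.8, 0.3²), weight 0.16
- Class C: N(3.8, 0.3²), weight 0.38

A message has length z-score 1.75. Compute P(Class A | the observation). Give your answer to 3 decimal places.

0.105

Posterior ∝ prior × likelihood, so P(k | x) ∝ π_k f_k(x); normalise over all components.
Evaluate each component's likelihood at the observed value:
  L_A = 0.000118886
  L_B = 0.00290894
  L_C = 9.64315e-11
Unnormalised posteriors:
  π_A·L_A = 0.46 × 0.000118886 = 5.46877e-05
  π_B·L_B = 0.16 × 0.00290894 = 0.000465431
  π_C·L_C = 0.38 × 9.64315e-11 = 3.6644e-11
Normaliser: 5.46877e-05 + 0.000465431 + 3.6644e-11 = 0.000520118
So the posterior for Class A is 5.46877e-05 / 0.000520118 ≈ 0.105.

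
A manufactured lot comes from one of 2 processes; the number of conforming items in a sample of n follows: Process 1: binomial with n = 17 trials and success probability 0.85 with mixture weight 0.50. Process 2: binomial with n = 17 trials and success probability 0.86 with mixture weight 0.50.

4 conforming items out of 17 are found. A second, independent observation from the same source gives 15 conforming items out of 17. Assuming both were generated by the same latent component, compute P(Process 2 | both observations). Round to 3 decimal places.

Posterior ∝ prior × likelihood, so P(k | x) ∝ π_k f_k(x); normalise over all components.
Since both observations come from the same component, the likelihood for component k is f_k(x₁)·f_k(x₂).
  p_1 = [2.4179e-08] × [0.267304] = 6.46315e-09
  p_2 = [1.03332e-08] × [0.277506] = 2.86752e-09
Prior × likelihood for each component:
  π_1·p_1 = 0.50 × 6.46315e-09 = 3.23158e-09
  π_2·p_2 = 0.50 × 2.86752e-09 = 1.43376e-09
Evidence: 3.23158e-09 + 1.43376e-09 = 4.66534e-09
P(Process 2 | x) = 1.43376e-09 / 4.66534e-09 ≈ 0.307

0.307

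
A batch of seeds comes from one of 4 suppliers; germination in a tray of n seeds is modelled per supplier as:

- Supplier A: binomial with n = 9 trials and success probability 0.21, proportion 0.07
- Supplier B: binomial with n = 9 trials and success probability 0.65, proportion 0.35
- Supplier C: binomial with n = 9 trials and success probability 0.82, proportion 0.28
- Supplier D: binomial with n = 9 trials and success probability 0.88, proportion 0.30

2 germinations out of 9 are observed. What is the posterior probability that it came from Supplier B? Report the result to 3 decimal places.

0.138

Posterior ∝ prior × likelihood, so P(k | x) ∝ P(Z=k) f_k(x); normalise over all components.
Evaluate each component's likelihood at the observed value:
  p_A = 0.304881
  p_B = 0.00978601
  p_C = 0.000148196
  p_D = 9.98933e-06
Unnormalised posteriors:
  P(Z=A)·p_A = 0.07 × 0.304881 = 0.0213417
  P(Z=B)·p_B = 0.35 × 0.00978601 = 0.0034251
  P(Z=C)·p_C = 0.28 × 0.000148196 = 4.1495e-05
  P(Z=D)·p_D = 0.30 × 9.98933e-06 = 2.9968e-06
Evidence: 0.0213417 + 0.0034251 + 4.1495e-05 + 2.9968e-06 = 0.0248113
Responsibility of Supplier B: 0.0034251 / 0.0248113 ≈ 0.138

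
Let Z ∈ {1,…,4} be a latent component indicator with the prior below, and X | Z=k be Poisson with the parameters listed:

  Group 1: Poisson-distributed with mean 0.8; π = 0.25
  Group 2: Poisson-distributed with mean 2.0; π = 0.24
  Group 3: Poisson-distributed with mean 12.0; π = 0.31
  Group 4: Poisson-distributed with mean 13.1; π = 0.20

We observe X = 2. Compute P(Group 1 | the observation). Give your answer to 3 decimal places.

0.356

P(component k | x) = P(Z=k)·f_k(x) / marginal(x), where marginal(x) = Σ_j P(Z=j)·f_j(x).
Evaluate each component's likelihood at the observed value:
  L_1 = e^(−0.8)·0.8^2/2! = 0.143785
  L_2 = e^(−2.0)·2.0^2/2! = 0.270671
  L_3 = e^(−12.0)·12.0^2/2! = 0.000442383
  L_4 = e^(−13.1)·13.1^2/2! = 0.000175491
Prior × likelihood for each component:
  P(Z=1)·L_1 = 0.25 × 0.143785 = 0.0359463
  P(Z=2)·L_2 = 0.24 × 0.270671 = 0.0649609
  P(Z=3)·L_3 = 0.31 × 0.000442383 = 0.000137139
  P(Z=4)·L_4 = 0.20 × 0.000175491 = 3.50982e-05
Sum: 0.0359463 + 0.0649609 + 0.000137139 + 3.50982e-05 = 0.101079
So the posterior for Group 1 is 0.0359463 / 0.101079 ≈ 0.356.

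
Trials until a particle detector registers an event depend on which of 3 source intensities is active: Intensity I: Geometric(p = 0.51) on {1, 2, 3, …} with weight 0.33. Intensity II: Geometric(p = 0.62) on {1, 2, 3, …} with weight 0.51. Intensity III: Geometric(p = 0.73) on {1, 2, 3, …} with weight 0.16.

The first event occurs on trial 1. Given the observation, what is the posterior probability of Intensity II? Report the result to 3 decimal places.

0.526

By Bayes' theorem, P(k | x) = w_k f_k(x) / Σ_j w_j f_j(x).
Geometric probabilities:
  p_I = 0.51
  p_II = 0.62
  p_III = 0.73
Unnormalised posteriors:
  w_I·p_I = 0.33 × 0.51 = 0.1683
  w_II·p_II = 0.51 × 0.62 = 0.3162
  w_III·p_III = 0.16 × 0.73 = 0.1168
Denominator: 0.1683 + 0.3162 + 0.1168 = 0.6013
P(Intensity II | 1) = 0.3162 / 0.6013 ≈ 0.526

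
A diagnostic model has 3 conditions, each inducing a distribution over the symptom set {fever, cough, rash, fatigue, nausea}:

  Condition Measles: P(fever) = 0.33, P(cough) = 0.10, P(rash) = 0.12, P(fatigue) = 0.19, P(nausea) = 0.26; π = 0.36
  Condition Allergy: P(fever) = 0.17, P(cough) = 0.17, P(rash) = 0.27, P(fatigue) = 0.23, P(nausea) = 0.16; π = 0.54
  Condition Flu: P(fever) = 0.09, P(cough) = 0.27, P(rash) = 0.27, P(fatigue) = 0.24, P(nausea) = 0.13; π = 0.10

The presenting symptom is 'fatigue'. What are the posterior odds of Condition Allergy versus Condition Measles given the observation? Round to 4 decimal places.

1.8158

Since P(k|x) ∝ w_k f_k(x), the posterior odds are w_i f_i(x) / (w_j f_j(x)).
Evaluate each component's likelihood at the observed value:
  f_Measles = 0.19
  f_Allergy = 0.23
  f_Flu = 0.24
Odds = (0.54/0.36) × (0.23/0.19) = 1.5 × 1.21053 ≈ 1.8158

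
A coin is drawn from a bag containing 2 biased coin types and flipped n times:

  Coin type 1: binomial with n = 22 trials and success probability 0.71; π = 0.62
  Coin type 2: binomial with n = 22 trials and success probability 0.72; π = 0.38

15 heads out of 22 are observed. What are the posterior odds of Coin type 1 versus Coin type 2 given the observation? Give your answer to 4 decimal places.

1.6911

Since P(k|x) ∝ π_k f_k(x), the posterior odds are π_i f_i(x) / (π_j f_j(x)).
Evaluate each component's likelihood at the observed value:
  p_1 = C(22,15)·0.71^15·0.29^7 = 170544·0.00587321·0.000172499 = 0.172782
  p_2 = C(22,15)·0.72^15·0.28^7 = 170544·0.00724415·0.000134929 = 0.166698
0.107125 / 0.0633452 ≈ 1.6911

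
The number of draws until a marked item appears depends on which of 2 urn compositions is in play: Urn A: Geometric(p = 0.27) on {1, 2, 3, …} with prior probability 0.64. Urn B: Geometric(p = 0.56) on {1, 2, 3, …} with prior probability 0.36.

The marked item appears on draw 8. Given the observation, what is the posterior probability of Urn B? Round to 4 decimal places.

By Bayes' theorem, P(k | x) = π_k f_k(x) / Σ_j π_j f_j(x).
Component likelihoods at x = 8:
  p_A = 0.029828
  p_B = 0.00178796
Multiply by the mixture weights:
  π_A·p_A = 0.64 × 0.029828 = 0.0190899
  π_B·p_B = 0.36 × 0.00178796 = 0.000643664
Evidence: 0.0190899 + 0.000643664 = 0.0197336
Responsibility of Urn B: 0.000643664 / 0.0197336 ≈ 0.0326

0.0326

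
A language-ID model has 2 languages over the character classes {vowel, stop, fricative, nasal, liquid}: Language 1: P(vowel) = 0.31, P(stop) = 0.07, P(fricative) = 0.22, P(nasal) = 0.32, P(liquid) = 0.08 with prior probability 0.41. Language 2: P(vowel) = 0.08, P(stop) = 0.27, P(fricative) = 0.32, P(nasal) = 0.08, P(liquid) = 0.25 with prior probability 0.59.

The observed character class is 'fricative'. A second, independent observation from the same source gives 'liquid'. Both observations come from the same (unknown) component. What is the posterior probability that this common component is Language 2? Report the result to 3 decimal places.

Apply Bayes' rule: the posterior for each component is proportional to its prior times its likelihood at x.
Since both observations come from the same component, the likelihood for component k is f_k(x₁)·f_k(x₂).
  L_1 = [P(fricative | comp) = 0.22] × [0.08] = 0.0176
  L_2 = [P(fricative | comp) = 0.32] × [0.25] = 0.08
Unnormalised posteriors:
  P(Z=1)·L_1 = 0.41 × 0.0176 = 0.007216
  P(Z=2)·L_2 = 0.59 × 0.08 = 0.0472
Marginal: 0.007216 + 0.0472 = 0.054416
P(Language 2 | x₁,x₂) = 0.0472 / 0.054416 ≈ 0.867

0.867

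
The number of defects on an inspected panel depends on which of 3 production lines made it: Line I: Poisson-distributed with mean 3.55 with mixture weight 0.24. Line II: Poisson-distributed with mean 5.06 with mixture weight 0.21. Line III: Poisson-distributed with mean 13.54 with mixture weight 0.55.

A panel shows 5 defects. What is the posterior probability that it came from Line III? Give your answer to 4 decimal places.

P(component k | x) = P(Z=k)·f_k(x) / marginal(x), where marginal(x) = Σ_j P(Z=j)·f_j(x).
Poisson probabilities:
  p_I = 0.134963
  p_II = 0.175405
  p_III = 0.00499534
Unnormalised posteriors:
  P(Z=I)·p_I = 0.24 × 0.134963 = 0.0323911
  P(Z=II)·p_II = 0.21 × 0.175405 = 0.036835
  P(Z=III)·p_III = 0.55 × 0.00499534 = 0.00274744
Marginal: 0.0323911 + 0.036835 + 0.00274744 = 0.0719736
Responsibility of Line III: 0.00274744 / 0.0719736 ≈ 0.0382

0.0382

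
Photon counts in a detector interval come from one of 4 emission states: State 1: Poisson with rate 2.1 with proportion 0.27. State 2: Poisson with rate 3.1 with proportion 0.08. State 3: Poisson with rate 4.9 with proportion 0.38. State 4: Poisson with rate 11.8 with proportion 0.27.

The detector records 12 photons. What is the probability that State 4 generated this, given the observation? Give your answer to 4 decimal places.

0.9644

P(component k | x) = π_k·f_k(x) / marginal(x), where marginal(x) = Σ_j π_j·f_j(x).
Poisson probabilities:
  L_1 = e^(−2.1)·2.1^12/12! = 1.88051e-06
  L_2 = e^(−3.1)·3.1^12/12! = 7.40782e-05
  L_3 = e^(−4.9)·4.9^12/12! = 0.00297833
  L_4 = e^(−11.8)·11.8^12/12! = 0.114175
Unnormalised posteriors:
  π_1·L_1 = 0.27 × 1.88051e-06 = 5.07738e-07
  π_2·L_2 = 0.08 × 7.40782e-05 = 5.92626e-06
  π_3·L_3 = 0.38 × 0.00297833 = 0.00113177
  π_4·L_4 = 0.27 × 0.114175 = 0.0308273
Marginal: 5.07738e-07 + 5.92626e-06 + 0.00113177 + 0.0308273 = 0.0319655
P(State 4 | x) ≈ 0.9644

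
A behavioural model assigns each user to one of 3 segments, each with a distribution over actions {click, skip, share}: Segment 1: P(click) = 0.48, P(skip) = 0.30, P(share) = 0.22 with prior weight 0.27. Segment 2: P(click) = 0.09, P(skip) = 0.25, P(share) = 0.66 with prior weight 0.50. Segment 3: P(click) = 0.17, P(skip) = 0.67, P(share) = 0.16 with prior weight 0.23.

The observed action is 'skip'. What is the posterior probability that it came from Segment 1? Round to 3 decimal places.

The responsibility of component k is P(Z=k) f_k(x) divided by Σ_j P(Z=j) f_j(x).
Evaluate each component's likelihood at the observed value:
  p_1 = 0.3
  p_2 = 0.25
  p_3 = 0.67
Prior × likelihood for each component:
  P(Z=1)·p_1 = 0.27 × 0.3 = 0.081
  P(Z=2)·p_2 = 0.50 × 0.25 = 0.125
  P(Z=3)·p_3 = 0.23 × 0.67 = 0.1541
Normaliser: 0.081 + 0.125 + 0.1541 = 0.3601
P(Segment 1 | the observation) = 0.081 / 0.3601 ≈ 0.225

0.225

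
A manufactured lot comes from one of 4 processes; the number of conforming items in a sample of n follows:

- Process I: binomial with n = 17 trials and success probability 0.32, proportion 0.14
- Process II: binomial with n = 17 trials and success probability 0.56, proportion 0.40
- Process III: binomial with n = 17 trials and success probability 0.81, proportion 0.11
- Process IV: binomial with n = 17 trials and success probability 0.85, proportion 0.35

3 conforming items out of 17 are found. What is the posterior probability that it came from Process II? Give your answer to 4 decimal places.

0.0334

By Bayes' theorem, P(k | x) = π_k f_k(x) / Σ_j π_j f_j(x).
Evaluate each component's likelihood at the observed value:
  f_I = C(17,3)·0.32^3·0.68^14 = 680·0.032768·0.00451986 = 0.100713
  f_II = C(17,3)·0.56^3·0.44^14 = 680·0.175616·1.01938e-05 = 0.00121734
  f_III = C(17,3)·0.81^3·0.19^14 = 680·0.531441·7.99007e-11 = 2.88745e-08
  f_IV = C(17,3)·0.85^3·0.15^14 = 680·0.614125·2.91929e-12 = 1.21911e-09
Prior × likelihood for each component:
  π_I·f_I = 0.14 × 0.100713 = 0.0140998
  π_II·f_II = 0.40 × 0.00121734 = 0.000486934
  π_III·f_III = 0.11 × 2.88745e-08 = 3.17619e-09
  π_IV·f_IV = 0.35 × 1.21911e-09 = 4.26689e-10
Normaliser: 0.0140998 + 0.000486934 + 3.17619e-09 + 4.26689e-10 = 0.0145867
Responsibility of Process II: 0.000486934 / 0.0145867 ≈ 0.0334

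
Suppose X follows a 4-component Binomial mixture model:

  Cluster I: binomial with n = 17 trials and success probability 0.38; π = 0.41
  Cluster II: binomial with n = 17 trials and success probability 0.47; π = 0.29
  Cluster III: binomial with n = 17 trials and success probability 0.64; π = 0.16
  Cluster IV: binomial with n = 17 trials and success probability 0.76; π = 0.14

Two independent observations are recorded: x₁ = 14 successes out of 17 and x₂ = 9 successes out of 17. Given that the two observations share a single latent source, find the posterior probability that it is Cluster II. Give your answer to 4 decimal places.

0.0642

By Bayes' theorem, P(k | x) = w_k f_k(x) / Σ_j w_j f_j(x).
Since both observations come from the same component, the likelihood for component k is f_k(x₁)·f_k(x₂).
  p_I = [0.000212156] × [0.0876942] = 1.86048e-05
  p_II = [0.0025984] × [0.169384] = 0.000440128
  p_III = [0.0613672] × [0.123545] = 0.0075816
  p_IV = [0.20162] × [0.0226359] = 0.00456384
Multiply by the mixture weights:
  w_I·p_I = 0.41 × 1.86048e-05 = 7.62797e-06
  w_II·p_II = 0.29 × 0.000440128 = 0.000127637
  w_III·p_III = 0.16 × 0.0075816 = 0.00121306
  w_IV·p_IV = 0.14 × 0.00456384 = 0.000638937
Denominator: 7.62797e-06 + 0.000127637 + 0.00121306 + 0.000638937 = 0.00198726
P(Cluster II | x) ≈ 0.0642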